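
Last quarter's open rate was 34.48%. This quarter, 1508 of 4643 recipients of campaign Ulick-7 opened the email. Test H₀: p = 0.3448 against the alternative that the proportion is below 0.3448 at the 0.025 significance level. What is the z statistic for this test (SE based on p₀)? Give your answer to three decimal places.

p̂ = 1508/4643 ≈ 0.324790.
Under H₀, SE = √(0.3448·0.6552/4643) = √(4.86567e-05) = 0.006975.
z = (0.324790 − 0.3448)/0.006975 = -0.020010/0.006975 = -2.869.
p-value = P(Z < -2.869) ≈ 0.0021; since p < α = 0.025, reject H₀.

z = -2.869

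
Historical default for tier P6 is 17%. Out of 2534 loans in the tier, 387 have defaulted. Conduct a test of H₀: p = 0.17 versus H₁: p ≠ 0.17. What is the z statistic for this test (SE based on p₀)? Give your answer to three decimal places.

p̂ = 387/2534 ≈ 0.152723.
Standard error under H₀: √(0.17×0.83/2534) = 0.007462.
z = (0.152723 − 0.17)/0.007462 = -0.017277/0.007462 = -2.315.

z = -2.315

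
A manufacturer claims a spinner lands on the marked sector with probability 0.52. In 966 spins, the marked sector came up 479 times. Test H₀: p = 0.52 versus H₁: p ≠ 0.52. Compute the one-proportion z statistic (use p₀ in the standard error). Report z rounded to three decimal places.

p̂ = 479/966 = 0.49586.
Standard error under H₀: √(0.52×0.48/966) = 0.01607.
z = (0.49586 − 0.52)/0.01607 = -0.02414/0.01607 = -1.502.
Two-sided p-value ≈ 2·Φ(−1.502) = 0.1331.

z = -1.502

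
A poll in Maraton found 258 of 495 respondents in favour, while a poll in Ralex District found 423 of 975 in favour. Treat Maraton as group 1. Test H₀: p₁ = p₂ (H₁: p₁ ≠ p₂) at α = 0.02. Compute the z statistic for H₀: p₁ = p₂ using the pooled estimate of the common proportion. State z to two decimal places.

z = 3.17

p̂₁ = 258/495 ≈ 0.52121, p̂₂ = 423/975 ≈ 0.43385.
Pooled p̂ = (258+423)/(495+975) = 681/1470 = 0.46327.
SE = √(0.248651 × 0.00304584) = 0.02752.
z = (0.52121 − 0.43385)/0.02752 = 0.08736/0.02752 = 3.17.
p-value = 2·P(Z > 3.175) ≈ 0.0015, so at α = 0.02 we reject H₀.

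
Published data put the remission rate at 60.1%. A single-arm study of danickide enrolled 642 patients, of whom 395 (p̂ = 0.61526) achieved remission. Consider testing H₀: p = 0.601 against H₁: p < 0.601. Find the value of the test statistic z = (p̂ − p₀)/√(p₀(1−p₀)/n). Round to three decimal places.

p̂ = 395/642 ≈ 0.61526.
Under H₀, SE = √(0.601·0.399/642) = √(0.000373519) = 0.01933.
z = (0.61526 − 0.601)/0.01933 = 0.01426/0.01933 = 0.738.
p-value = P(Z < 0.738) ≈ 0.7698.

z = 0.738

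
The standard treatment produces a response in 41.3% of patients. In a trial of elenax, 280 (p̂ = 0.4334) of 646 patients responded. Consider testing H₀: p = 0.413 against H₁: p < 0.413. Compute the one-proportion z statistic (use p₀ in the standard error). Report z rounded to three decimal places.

z = 1.055

p̂ = 280/646 = 0.43344.
Under H₀, SE = √(0.413·0.587/646) = √(0.00037528) = 0.01937.
z = (0.43344 − 0.413)/0.01937 = 0.02044/0.01937 = 1.055.
p-value = P(Z < 1.055) ≈ 0.8543.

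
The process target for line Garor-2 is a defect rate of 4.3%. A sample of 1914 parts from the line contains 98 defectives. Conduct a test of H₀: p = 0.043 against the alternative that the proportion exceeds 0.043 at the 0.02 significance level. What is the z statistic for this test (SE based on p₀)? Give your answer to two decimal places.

p̂ = 98/1914 = 0.05120.
Under H₀, SE = √(0.043·0.957/1914) = √(2.15e-05) = 0.00464.
z = (0.05120 − 0.043)/0.00464 = 0.00820/0.00464 = 1.77.
p-value = P(Z > 1.769) ≈ 0.0385. With α = 0.02, fail to reject H₀.

z = 1.77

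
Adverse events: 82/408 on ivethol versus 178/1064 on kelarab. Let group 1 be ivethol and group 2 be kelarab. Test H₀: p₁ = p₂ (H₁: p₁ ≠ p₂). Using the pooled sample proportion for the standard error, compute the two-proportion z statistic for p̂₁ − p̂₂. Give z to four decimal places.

p̂₁ = 82/408 = 0.200980, p̂₂ = 178/1064 = 0.167293.
Pooled p̂ = (82+178)/(408+1064) = 260/1472 = 0.176630.
SE = √(p̂(1−p̂)(1/n₁+1/n₂)) = √(0.176630·0.823370·0.00339083) = √(0.000493136) = 0.022207.
z = (0.200980 − 0.167293)/0.022207 = 0.033687/0.022207 = 1.5170.
p-value = 2·P(Z > 1.517) ≈ 0.1293.

z = 1.5170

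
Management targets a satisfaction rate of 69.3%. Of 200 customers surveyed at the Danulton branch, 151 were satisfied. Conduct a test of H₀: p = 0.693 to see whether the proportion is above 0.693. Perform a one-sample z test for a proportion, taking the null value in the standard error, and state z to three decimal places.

z = 1.901

p̂ = 151/200 = 0.75500.
Standard error under H₀: √(0.693×0.307/200) = 0.03262.
z = (0.75500 − 0.693)/0.03262 = 0.06200/0.03262 = 1.901.
p-value = P(Z > 1.901) ≈ 0.0287.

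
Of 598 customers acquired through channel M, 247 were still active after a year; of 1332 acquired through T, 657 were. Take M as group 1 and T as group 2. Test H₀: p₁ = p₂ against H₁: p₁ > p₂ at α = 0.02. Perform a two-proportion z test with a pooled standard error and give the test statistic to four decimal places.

p̂₁ = 247/598 = 0.413043, p̂₂ = 657/1332 = 0.493243.
Pooled p̂ = (247+657)/(598+1332) = 904/1930 = 0.468394.
SE = √(p̂(1−p̂)(1/n₁+1/n₂)) = √(0.468394·0.531606·0.00242299) = √(0.000603327) = 0.024563.
z = (0.413043 − 0.493243)/0.024563 = -0.080200/0.024563 = -3.2651.
p-value = P(Z > -3.265) ≈ 0.9995; since p > α = 0.02, fail to reject H₀.

z = -3.2651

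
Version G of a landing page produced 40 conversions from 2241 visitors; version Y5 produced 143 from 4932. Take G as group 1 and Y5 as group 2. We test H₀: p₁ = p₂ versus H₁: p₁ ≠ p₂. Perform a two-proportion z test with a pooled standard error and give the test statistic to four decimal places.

z = -2.7746

p̂₁ = 40/2241 = 0.0178492, p̂₂ = 143/4932 = 0.0289943.
Pooled p̂ = (40+143)/(2241+4932) = 183/7173 = 0.0255123.
SE = √(p̂(1−p̂)(1/n₁+1/n₂)) = √(0.0255123·0.9744877·0.000648987) = √(1.61348e-05) = 0.0040168.
z = (0.0178492 − 0.0289943)/0.0040168 = -0.0111451/0.0040168 = -2.7746.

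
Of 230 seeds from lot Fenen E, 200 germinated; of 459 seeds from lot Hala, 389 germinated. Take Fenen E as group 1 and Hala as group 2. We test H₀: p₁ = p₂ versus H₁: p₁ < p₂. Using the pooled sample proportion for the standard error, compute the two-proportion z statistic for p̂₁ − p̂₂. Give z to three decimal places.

p̂₁ = 200/230 = 0.86957, p̂₂ = 389/459 = 0.84749.
Pooled p̂ = (200+389)/(230+459) = 589/689 = 0.85486.
SE = √(p̂(1−p̂)(1/n₁+1/n₂)) = √(0.85486·0.14514·0.00652648) = √(0.000809759) = 0.02846.
z = (0.86957 − 0.84749)/0.02846 = 0.02208/0.02846 = 0.776.

z = 0.776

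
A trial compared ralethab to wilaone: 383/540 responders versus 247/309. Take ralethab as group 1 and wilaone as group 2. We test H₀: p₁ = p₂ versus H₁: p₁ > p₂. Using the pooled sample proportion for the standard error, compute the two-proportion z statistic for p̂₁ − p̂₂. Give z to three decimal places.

p̂₁ = 383/540 = 0.70926, p̂₂ = 247/309 = 0.79935.
Pooled p̂ = (383+247)/(540+309) = 630/849 = 0.74205.
SE = √(0.191412 × 0.0050881) = 0.03121.
z = (0.70926 − 0.79935)/0.03121 = -0.09009/0.03121 = -2.887.

z = -2.887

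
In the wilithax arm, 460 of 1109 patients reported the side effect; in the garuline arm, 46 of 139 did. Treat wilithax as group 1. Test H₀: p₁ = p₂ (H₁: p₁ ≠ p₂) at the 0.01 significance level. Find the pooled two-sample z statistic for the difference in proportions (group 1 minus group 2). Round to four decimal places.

z = 1.8981

p̂₁ = 460/1109 ≈ 0.414788, p̂₂ = 46/139 ≈ 0.330935.
Pooled p̂ = (460+46)/(1109+139) = 506/1248 = 0.405449.
SE = √(p̂(1−p̂)(1/n₁+1/n₂)) = √(0.405449·0.594551·0.00809596) = √(0.00195161) = 0.044177.
z = (0.414788 − 0.330935)/0.044177 = 0.083853/0.044177 = 1.8981.
p-value = 2·P(Z > 1.898) ≈ 0.0577. With α = 0.01, fail to reject H₀.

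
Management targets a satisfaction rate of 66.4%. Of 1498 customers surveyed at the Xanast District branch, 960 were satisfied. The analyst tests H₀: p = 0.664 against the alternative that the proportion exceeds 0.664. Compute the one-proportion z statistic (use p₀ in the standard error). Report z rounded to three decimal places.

z = -1.897

p̂ = 960/1498 = 0.640854.
SE = √(p₀(1−p₀)/n) = √(0.2231/1498) = 0.012204.
z = (0.640854 − 0.664)/0.012204 = -0.023146/0.012204 = -1.897.
p-value = P(Z > -1.897) ≈ 0.9711.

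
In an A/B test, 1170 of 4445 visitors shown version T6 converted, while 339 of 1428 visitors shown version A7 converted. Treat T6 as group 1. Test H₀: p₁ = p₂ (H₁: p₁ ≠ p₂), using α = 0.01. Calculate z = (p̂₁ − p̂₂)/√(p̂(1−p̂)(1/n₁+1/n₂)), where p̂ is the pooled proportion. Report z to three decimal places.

z = 1.943

p̂₁ = 1170/4445 ≈ 0.263217, p̂₂ = 339/1428 ≈ 0.237395.
Pooled p̂ = (1170+339)/(4445+1428) = 1509/5873 = 0.256939.
SE = √(p̂(1−p̂)(1/n₁+1/n₂)) = √(0.256939·0.743061·0.000925252) = √(0.00017665) = 0.013291.
z = (0.263217 − 0.237395)/0.013291 = 0.025822/0.013291 = 1.943.
p-value = 2·P(Z > 1.943) ≈ 0.0520; since p > α = 0.01, fail to reject H₀.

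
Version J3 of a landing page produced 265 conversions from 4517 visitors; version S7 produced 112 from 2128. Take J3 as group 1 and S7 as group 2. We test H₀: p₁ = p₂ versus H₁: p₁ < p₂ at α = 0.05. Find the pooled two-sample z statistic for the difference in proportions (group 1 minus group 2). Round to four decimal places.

z = 0.9923

p̂₁ = 265/4517 = 0.058667, p̂₂ = 112/2128 = 0.052632.
Pooled p̂ = (265+112)/(4517+2128) = 377/6645 = 0.056734.
SE = √(p̂(1−p̂)(1/n₁+1/n₂)) = √(0.056734·0.943266·0.000691311) = √(3.69959e-05) = 0.006082.
z = (0.058667 − 0.052632)/0.006082 = 0.006035/0.006082 = 0.9923.
p-value = P(Z < 0.992) ≈ 0.8395; since p > α = 0.05, fail to reject H₀.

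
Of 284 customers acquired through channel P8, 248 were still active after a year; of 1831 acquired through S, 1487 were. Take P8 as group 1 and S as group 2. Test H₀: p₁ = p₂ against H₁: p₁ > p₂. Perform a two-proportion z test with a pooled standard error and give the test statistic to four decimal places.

p̂₁ = 248/284 ≈ 0.873239, p̂₂ = 1487/1831 ≈ 0.812125.
Pooled p̂ = (248+1487)/(284+1831) = 1735/2115 = 0.820331.
SE = √(0.147388 × 0.00406728) = 0.024484.
z = (0.873239 − 0.812125)/0.024484 = 0.061114/0.024484 = 2.4961.

z = 2.4961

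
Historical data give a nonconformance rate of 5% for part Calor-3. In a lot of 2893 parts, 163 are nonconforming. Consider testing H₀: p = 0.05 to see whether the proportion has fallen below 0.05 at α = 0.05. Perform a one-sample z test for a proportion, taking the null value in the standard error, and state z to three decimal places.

z = 1.565

p̂ = 163/2893 ≈ 0.05634.
Standard error under H₀: √(0.05×0.95/2893) = 0.00405.
z = (0.05634 − 0.05)/0.00405 = 0.00634/0.00405 = 1.565.
p-value = P(Z < 1.565) ≈ 0.9413; since p > α = 0.05, fail to reject H₀.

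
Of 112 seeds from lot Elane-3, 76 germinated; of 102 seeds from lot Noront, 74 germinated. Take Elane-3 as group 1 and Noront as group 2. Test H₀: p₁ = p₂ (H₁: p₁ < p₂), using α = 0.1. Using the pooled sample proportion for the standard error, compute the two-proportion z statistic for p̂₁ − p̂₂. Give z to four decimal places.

p̂₁ = 76/112 ≈ 0.678571, p̂₂ = 74/102 ≈ 0.725490.
Pooled p̂ = (76+74)/(112+102) = 150/214 = 0.700935.
SE = √(p̂(1−p̂)(1/n₁+1/n₂)) = √(0.700935·0.299065·0.0187325) = √(0.0039268) = 0.062664.
z = (0.678571 − 0.725490)/0.062664 = -0.046919/0.062664 = -0.7487.
p-value = P(Z < -0.749) ≈ 0.2270. With α = 0.1, fail to reject H₀.

z = -0.7487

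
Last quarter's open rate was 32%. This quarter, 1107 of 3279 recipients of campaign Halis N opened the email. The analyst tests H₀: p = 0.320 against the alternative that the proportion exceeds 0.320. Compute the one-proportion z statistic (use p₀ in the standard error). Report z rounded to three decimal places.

p̂ = 1107/3279 ≈ 0.337603.
Under H₀, SE = √(0.32·0.68/3279) = √(6.63617e-05) = 0.008146.
z = (0.337603 − 0.32)/0.008146 = 0.017603/0.008146 = 2.161.
p-value = P(Z > 2.161) ≈ 0.0154.

z = 2.161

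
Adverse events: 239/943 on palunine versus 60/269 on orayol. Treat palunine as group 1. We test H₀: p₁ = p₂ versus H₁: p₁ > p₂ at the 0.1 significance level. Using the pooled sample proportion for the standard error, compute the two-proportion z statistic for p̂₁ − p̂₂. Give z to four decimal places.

p̂₁ = 239/943 ≈ 0.253446, p̂₂ = 60/269 ≈ 0.223048.
Pooled p̂ = (239+60)/(943+269) = 299/1212 = 0.246700.
SE = √(p̂(1−p̂)(1/n₁+1/n₂)) = √(0.246700·0.753300·0.00477792) = √(0.000887923) = 0.029798.
z = (0.253446 − 0.223048)/0.029798 = 0.030398/0.029798 = 1.0201.
p-value = P(Z > 1.020) ≈ 0.1538. With α = 0.1, fail to reject H₀.

z = 1.0201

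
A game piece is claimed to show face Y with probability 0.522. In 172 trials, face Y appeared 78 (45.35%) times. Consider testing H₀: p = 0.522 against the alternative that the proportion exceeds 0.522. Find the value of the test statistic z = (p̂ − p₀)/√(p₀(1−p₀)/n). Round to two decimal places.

z = -1.80

p̂ = 78/172 ≈ 0.4535.
Under H₀, SE = √(0.522·0.478/172) = √(0.00145067) = 0.0381.
z = (0.4535 − 0.522)/0.0381 = -0.0685/0.0381 = -1.80.
p-value = P(Z > -1.799) ≈ 0.9640.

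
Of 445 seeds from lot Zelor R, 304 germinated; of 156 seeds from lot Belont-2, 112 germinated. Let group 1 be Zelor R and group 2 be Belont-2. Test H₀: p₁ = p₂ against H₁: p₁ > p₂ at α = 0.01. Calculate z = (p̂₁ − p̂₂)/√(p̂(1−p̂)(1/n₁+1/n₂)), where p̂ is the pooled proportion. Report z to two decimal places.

p̂₁ = 304/445 ≈ 0.6831, p̂₂ = 112/156 ≈ 0.7179.
Pooled p̂ = (304+112)/(445+156) = 416/601 = 0.6922.
SE = √(p̂(1−p̂)(1/n₁+1/n₂)) = √(0.6922·0.3078·0.00865745) = √(0.00184462) = 0.0429.
z = (0.6831 − 0.7179)/0.0429 = -0.0348/0.0429 = -0.81.
p-value = P(Z > -0.810) ≈ 0.7911; since p > α = 0.01, fail to reject H₀.

z = -0.81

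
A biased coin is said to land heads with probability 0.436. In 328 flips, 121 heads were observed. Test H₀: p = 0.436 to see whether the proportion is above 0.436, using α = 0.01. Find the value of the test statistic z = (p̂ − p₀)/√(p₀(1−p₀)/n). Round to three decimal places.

z = -2.451

p̂ = 121/328 = 0.36890.
SE = √(p₀(1−p₀)/n) = √(0.2459/328) = 0.02738.
z = (0.36890 − 0.436)/0.02738 = -0.06710/0.02738 = -2.451.
p-value = P(Z > -2.451) ≈ 0.9929. With α = 0.01, fail to reject H₀.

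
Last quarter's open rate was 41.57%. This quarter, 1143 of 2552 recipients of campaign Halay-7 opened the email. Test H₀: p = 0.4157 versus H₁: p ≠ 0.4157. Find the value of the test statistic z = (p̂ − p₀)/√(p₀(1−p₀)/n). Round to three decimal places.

p̂ = 1143/2552 = 0.447884.
Under H₀, SE = √(0.4157·0.5843/2552) = √(9.51777e-05) = 0.009756.
z = (0.447884 − 0.4157)/0.009756 = 0.032184/0.009756 = 3.299.
p-value = 2·P(Z > 3.299) ≈ 0.0010.

z = 3.299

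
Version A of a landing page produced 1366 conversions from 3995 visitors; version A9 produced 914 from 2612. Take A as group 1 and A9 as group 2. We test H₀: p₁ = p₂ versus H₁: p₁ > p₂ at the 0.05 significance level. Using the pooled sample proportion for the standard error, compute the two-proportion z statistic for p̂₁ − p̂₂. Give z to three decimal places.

z = -0.668

p̂₁ = 1366/3995 = 0.34193, p̂₂ = 914/2612 = 0.34992.
Pooled p̂ = (1366+914)/(3995+2612) = 2280/6607 = 0.34509.
SE = √(0.226002 × 0.000633161) = 0.01196.
z = (0.34193 − 0.34992)/0.01196 = -0.00799/0.01196 = -0.668.
p-value = P(Z > -0.668) ≈ 0.7481. With α = 0.05, fail to reject H₀.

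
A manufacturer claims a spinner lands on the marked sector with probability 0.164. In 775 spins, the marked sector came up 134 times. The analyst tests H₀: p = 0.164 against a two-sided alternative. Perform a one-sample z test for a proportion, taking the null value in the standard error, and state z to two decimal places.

z = 0.67

p̂ = 134/775 ≈ 0.1729.
SE = √(p₀(1−p₀)/n) = √(0.1371/775) = 0.0133.
z = (0.1729 − 0.164)/0.0133 = 0.0089/0.0133 = 0.67.
Two-sided p-value ≈ 2·Φ(−0.669) = 0.5033.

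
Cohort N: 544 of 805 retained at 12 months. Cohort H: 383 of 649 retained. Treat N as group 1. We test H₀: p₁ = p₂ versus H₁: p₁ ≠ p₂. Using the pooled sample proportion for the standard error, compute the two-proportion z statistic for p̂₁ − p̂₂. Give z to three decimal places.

z = 3.377

p̂₁ = 544/805 = 0.67578, p̂₂ = 383/649 = 0.59014.
Pooled p̂ = (544+383)/(805+649) = 927/1454 = 0.63755.
SE = √(p̂(1−p̂)(1/n₁+1/n₂)) = √(0.63755·0.36245·0.00278307) = √(0.00064311) = 0.02536.
z = (0.67578 − 0.59014)/0.02536 = 0.08564/0.02536 = 3.377.
p-value = 2·P(Z > 3.377) ≈ 0.0007.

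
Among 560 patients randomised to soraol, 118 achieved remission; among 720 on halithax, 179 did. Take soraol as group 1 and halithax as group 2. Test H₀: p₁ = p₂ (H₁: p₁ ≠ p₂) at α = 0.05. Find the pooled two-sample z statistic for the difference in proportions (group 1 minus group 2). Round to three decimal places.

z = -1.593

p̂₁ = 118/560 = 0.210714, p̂₂ = 179/720 = 0.248611.
Pooled p̂ = (118+179)/(560+720) = 297/1280 = 0.232031.
SE = √(0.178193 × 0.0031746) = 0.023784.
z = (0.210714 − 0.248611)/0.023784 = -0.037897/0.023784 = -1.593.
p-value = 2·P(Z > 1.593) ≈ 0.1111; since p > α = 0.05, fail to reject H₀.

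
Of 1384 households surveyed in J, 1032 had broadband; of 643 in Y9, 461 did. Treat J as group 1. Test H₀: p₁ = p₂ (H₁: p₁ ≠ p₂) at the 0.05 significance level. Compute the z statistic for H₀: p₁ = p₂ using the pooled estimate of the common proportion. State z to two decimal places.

z = 1.37

p̂₁ = 1032/1384 ≈ 0.7457, p̂₂ = 461/643 ≈ 0.7170.
Pooled p̂ = (1032+461)/(1384+643) = 1493/2027 = 0.7366.
SE = √(0.194041 × 0.00227775) = 0.0210.
z = (0.7457 − 0.7170)/0.0210 = 0.0287/0.0210 = 1.37.
Two-sided p-value ≈ 2·Φ(−1.366) = 0.1720; since p > α = 0.05, fail to reject H₀.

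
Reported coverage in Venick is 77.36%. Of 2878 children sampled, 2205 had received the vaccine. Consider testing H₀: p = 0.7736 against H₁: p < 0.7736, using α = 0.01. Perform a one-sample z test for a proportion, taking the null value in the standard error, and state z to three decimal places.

p̂ = 2205/2878 ≈ 0.76616.
SE = √(p₀(1−p₀)/n) = √(0.17514/2878) = 0.00780.
z = (0.76616 − 0.7736)/0.00780 = -0.00744/0.00780 = -0.954.
p-value = P(Z < -0.954) ≈ 0.1700; since p > α = 0.01, fail to reject H₀.

z = -0.954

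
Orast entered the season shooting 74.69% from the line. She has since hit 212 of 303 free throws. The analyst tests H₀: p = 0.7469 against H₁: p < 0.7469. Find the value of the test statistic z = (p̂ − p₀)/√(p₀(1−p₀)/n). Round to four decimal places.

p̂ = 212/303 = 0.699670.
SE = √(p₀(1−p₀)/n) = √(0.18904/303) = 0.024978.
z = (0.699670 − 0.7469)/0.024978 = -0.047230/0.024978 = -1.8909.
p-value = P(Z < -1.891) ≈ 0.0293.

z = -1.8909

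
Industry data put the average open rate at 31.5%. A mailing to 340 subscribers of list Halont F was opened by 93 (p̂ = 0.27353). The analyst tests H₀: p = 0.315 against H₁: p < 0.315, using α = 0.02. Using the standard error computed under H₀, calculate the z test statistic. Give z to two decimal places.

z = -1.65

p̂ = 93/340 ≈ 0.2735.
Standard error under H₀: √(0.315×0.685/340) = 0.0252.
z = (0.2735 − 0.315)/0.0252 = -0.0415/0.0252 = -1.65.
p-value = P(Z < -1.646) ≈ 0.0499. With α = 0.02, fail to reject H₀.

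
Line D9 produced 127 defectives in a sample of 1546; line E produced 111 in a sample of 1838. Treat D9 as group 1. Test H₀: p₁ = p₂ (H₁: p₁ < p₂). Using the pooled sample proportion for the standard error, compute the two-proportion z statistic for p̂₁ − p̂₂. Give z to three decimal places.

z = 2.465

p̂₁ = 127/1546 = 0.082147, p̂₂ = 111/1838 = 0.060392.
Pooled p̂ = (127+111)/(1546+1838) = 238/3384 = 0.070331.
SE = √(p̂(1−p̂)(1/n₁+1/n₂)) = √(0.070331·0.929669·0.0011909) = √(7.78664e-05) = 0.008824.
z = (0.082147 − 0.060392)/0.008824 = 0.021755/0.008824 = 2.465.
p-value = P(Z < 2.465) ≈ 0.9932.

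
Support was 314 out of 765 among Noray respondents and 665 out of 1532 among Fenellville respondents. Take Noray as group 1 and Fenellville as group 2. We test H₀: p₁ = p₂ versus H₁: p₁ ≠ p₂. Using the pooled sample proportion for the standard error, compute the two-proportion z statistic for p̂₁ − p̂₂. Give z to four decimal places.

p̂₁ = 314/765 = 0.410458, p̂₂ = 665/1532 = 0.434073.
Pooled p̂ = (314+665)/(765+1532) = 979/2297 = 0.426208.
SE = √(p̂(1−p̂)(1/n₁+1/n₂)) = √(0.426208·0.573792·0.00195993) = √(0.00047931) = 0.021893.
z = (0.410458 − 0.434073)/0.021893 = -0.023615/0.021893 = -1.0787.
Two-sided p-value ≈ 2·Φ(−1.079) = 0.2807.

z = -1.0787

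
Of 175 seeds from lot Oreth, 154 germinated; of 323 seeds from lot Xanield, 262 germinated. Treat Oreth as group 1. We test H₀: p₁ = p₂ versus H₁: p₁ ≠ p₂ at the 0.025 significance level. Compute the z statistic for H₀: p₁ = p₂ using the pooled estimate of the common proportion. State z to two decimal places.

p̂₁ = 154/175 ≈ 0.8800, p̂₂ = 262/323 ≈ 0.8111.
Pooled p̂ = (154+262)/(175+323) = 416/498 = 0.8353.
SE = √(p̂(1−p̂)(1/n₁+1/n₂)) = √(0.8353·0.1647·0.00881026) = √(0.00121182) = 0.0348.
z = (0.8800 − 0.8111)/0.0348 = 0.0689/0.0348 = 1.98.
p-value = 2·P(Z > 1.978) ≈ 0.0479. With α = 0.025, fail to reject H₀.

z = 1.98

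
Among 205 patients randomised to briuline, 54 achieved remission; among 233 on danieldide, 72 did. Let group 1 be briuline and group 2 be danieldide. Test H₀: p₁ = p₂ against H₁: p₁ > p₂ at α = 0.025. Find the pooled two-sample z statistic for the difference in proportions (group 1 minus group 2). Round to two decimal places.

z = -1.05

p̂₁ = 54/205 ≈ 0.2634, p̂₂ = 72/233 ≈ 0.3090.
Pooled p̂ = (54+72)/(205+233) = 126/438 = 0.2877.
SE = √(p̂(1−p̂)(1/n₁+1/n₂)) = √(0.2877·0.7123·0.00916989) = √(0.00187906) = 0.0433.
z = (0.2634 − 0.3090)/0.0433 = -0.0456/0.0433 = -1.05.
p-value = P(Z > -1.052) ≈ 0.8536; since p > α = 0.025, fail to reject H₀.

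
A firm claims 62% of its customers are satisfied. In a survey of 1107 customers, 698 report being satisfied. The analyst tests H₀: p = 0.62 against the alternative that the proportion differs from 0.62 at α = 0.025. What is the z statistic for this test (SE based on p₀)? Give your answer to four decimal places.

p̂ = 698/1107 = 0.630533.
SE = √(p₀(1−p₀)/n) = √(0.2356/1107) = 0.014589.
z = (0.630533 − 0.62)/0.014589 = 0.010533/0.014589 = 0.7220.
Two-sided p-value ≈ 2·Φ(−0.722) = 0.4703. With α = 0.025, fail to reject H₀.

z = 0.7220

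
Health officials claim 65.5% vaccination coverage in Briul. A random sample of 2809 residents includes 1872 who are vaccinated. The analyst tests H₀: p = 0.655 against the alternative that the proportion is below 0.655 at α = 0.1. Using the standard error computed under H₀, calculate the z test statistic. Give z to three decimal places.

z = 1.274

p̂ = 1872/2809 ≈ 0.66643.
SE = √(p₀(1−p₀)/n) = √(0.22597/2809) = 0.00897.
z = (0.66643 − 0.655)/0.00897 = 0.01143/0.00897 = 1.274.
p-value = P(Z < 1.274) ≈ 0.8987. With α = 0.1, fail to reject H₀.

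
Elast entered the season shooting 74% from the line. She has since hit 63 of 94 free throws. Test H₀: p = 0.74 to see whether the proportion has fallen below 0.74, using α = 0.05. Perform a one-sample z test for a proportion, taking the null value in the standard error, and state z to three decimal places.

p̂ = 63/94 ≈ 0.67021.
SE = √(p₀(1−p₀)/n) = √(0.1924/94) = 0.04524.
z = (0.67021 − 0.74)/0.04524 = -0.06979/0.04524 = -1.543.
p-value = P(Z < -1.543) ≈ 0.0615. With α = 0.05, fail to reject H₀.

z = -1.543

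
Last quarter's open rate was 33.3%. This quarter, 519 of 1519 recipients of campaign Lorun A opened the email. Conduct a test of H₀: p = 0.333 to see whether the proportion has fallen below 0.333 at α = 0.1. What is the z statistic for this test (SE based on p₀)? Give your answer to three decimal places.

z = 0.717

p̂ = 519/1519 = 0.34167.
SE = √(p₀(1−p₀)/n) = √(0.22211/1519) = 0.01209.
z = (0.34167 − 0.333)/0.01209 = 0.00867/0.01209 = 0.717.
p-value = P(Z < 0.717) ≈ 0.7634, so at α = 0.1 we fail to reject H₀.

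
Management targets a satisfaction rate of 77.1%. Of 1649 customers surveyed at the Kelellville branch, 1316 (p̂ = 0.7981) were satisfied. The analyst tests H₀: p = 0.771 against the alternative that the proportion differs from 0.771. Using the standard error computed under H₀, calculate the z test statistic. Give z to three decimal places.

z = 2.615

p̂ = 1316/1649 ≈ 0.798059.
Under H₀, SE = √(0.771·0.229/1649) = √(0.00010707) = 0.010347.
z = (0.798059 − 0.771)/0.010347 = 0.027059/0.010347 = 2.615.
p-value = 2·P(Z > 2.615) ≈ 0.0089.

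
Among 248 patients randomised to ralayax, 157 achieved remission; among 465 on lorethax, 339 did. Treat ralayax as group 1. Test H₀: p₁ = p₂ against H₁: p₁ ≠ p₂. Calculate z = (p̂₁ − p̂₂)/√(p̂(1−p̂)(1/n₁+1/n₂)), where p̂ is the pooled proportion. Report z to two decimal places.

p̂₁ = 157/248 ≈ 0.6331, p̂₂ = 339/465 ≈ 0.7290.
Pooled p̂ = (157+339)/(248+465) = 496/713 = 0.6957.
SE = √(0.21172 × 0.0061828) = 0.0362.
z = (0.6331 − 0.7290)/0.0362 = -0.0959/0.0362 = -2.65.

z = -2.65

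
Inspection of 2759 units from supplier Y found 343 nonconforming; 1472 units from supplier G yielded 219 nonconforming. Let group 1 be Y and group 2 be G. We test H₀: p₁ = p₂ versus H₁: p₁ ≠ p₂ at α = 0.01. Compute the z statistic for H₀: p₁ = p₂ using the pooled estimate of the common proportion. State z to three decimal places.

p̂₁ = 343/2759 ≈ 0.124320, p̂₂ = 219/1472 ≈ 0.148777.
Pooled p̂ = (343+219)/(2759+1472) = 562/4231 = 0.132829.
SE = √(0.115186 × 0.0010418) = 0.010954.
z = (0.124320 − 0.148777)/0.010954 = -0.024457/0.010954 = -2.233.
p-value = 2·P(Z > 2.233) ≈ 0.0256. With α = 0.01, fail to reject H₀.

z = -2.233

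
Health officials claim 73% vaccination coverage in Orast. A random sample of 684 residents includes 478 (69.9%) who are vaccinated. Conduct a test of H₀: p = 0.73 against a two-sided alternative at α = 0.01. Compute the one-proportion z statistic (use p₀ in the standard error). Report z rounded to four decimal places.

z = -1.8362

p̂ = 478/684 = 0.698830.
Standard error under H₀: √(0.73×0.27/684) = 0.016975.
z = (0.698830 − 0.73)/0.016975 = -0.031170/0.016975 = -1.8362.
p-value = 2·P(Z > 1.836) ≈ 0.0663, so at α = 0.01 we fail to reject H₀.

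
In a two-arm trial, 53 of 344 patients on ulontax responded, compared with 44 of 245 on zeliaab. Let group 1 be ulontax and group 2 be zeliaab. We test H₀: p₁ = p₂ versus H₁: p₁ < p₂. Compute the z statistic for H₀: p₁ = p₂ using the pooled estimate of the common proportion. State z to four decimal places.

p̂₁ = 53/344 = 0.154070, p̂₂ = 44/245 = 0.179592.
Pooled p̂ = (53+44)/(344+245) = 97/589 = 0.164686.
SE = √(0.137564 × 0.00698861) = 0.031006.
z = (0.154070 − 0.179592)/0.031006 = -0.025522/0.031006 = -0.8231.

z = -0.8231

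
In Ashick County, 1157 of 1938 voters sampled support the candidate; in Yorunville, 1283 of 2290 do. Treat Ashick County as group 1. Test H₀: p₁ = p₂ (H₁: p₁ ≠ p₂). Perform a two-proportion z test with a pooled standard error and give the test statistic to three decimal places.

p̂₁ = 1157/1938 ≈ 0.59701, p̂₂ = 1283/2290 ≈ 0.56026.
Pooled p̂ = (1157+1283)/(1938+2290) = 2440/4228 = 0.57711.
SE = √(p̂(1−p̂)(1/n₁+1/n₂)) = √(0.57711·0.42289·0.000952677) = √(0.000232505) = 0.01525.
z = (0.59701 − 0.56026)/0.01525 = 0.03675/0.01525 = 2.410.

z = 2.410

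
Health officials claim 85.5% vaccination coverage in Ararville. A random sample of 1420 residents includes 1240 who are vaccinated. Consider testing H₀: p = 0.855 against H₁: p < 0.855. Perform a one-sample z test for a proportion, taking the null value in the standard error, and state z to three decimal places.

z = 1.952

p̂ = 1240/1420 = 0.873239.
Under H₀, SE = √(0.855·0.145/1420) = √(8.73063e-05) = 0.009344.
z = (0.873239 − 0.855)/0.009344 = 0.018239/0.009344 = 1.952.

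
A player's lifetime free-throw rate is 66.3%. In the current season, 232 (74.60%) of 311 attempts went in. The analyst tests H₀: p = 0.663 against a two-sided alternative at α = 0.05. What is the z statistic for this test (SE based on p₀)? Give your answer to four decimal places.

z = 3.0959

p̂ = 232/311 = 0.7459807.
SE = √(p₀(1−p₀)/n) = √(0.22343/311) = 0.0268035.
z = (0.7459807 − 0.663)/0.0268035 = 0.0829807/0.0268035 = 3.0959.
p-value = 2·P(Z > 3.096) ≈ 0.0020. With α = 0.05, reject H₀.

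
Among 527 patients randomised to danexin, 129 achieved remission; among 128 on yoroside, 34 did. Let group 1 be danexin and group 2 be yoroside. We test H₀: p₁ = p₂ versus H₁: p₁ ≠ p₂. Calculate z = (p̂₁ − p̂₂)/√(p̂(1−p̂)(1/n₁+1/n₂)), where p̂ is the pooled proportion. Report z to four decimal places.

p̂₁ = 129/527 ≈ 0.244782, p̂₂ = 34/128 ≈ 0.265625.
Pooled p̂ = (129+34)/(527+128) = 163/655 = 0.248855.
SE = √(0.186926 × 0.00971003) = 0.042604.
z = (0.244782 − 0.265625)/0.042604 = -0.020843/0.042604 = -0.4892.
Two-sided p-value ≈ 2·Φ(−0.489) = 0.6247.

z = -0.4892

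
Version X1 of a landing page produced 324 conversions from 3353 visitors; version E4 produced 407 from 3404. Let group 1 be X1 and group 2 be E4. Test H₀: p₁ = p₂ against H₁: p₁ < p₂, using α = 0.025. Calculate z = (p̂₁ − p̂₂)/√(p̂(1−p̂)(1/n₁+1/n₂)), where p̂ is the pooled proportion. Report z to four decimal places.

z = -3.0347

p̂₁ = 324/3353 ≈ 0.0966299, p̂₂ = 407/3404 ≈ 0.1195652.
Pooled p̂ = (324+407)/(3353+3404) = 731/6757 = 0.1081841.
SE = √(p̂(1−p̂)(1/n₁+1/n₂)) = √(0.1081841·0.8918159·0.000592012) = √(5.71175e-05) = 0.0075576.
z = (0.0966299 − 0.1195652)/0.0075576 = -0.0229353/0.0075576 = -3.0347.
p-value = P(Z < -3.035) ≈ 0.0012; since p < α = 0.025, reject H₀.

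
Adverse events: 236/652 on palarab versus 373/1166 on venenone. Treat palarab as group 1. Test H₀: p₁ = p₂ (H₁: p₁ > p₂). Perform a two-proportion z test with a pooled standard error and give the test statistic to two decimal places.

z = 1.82

p̂₁ = 236/652 ≈ 0.3620, p̂₂ = 373/1166 ≈ 0.3199.
Pooled p̂ = (236+373)/(652+1166) = 609/1818 = 0.3350.
SE = √(p̂(1−p̂)(1/n₁+1/n₂)) = √(0.3350·0.6650·0.00239138) = √(0.000532726) = 0.0231.
z = (0.3620 − 0.3199)/0.0231 = 0.0421/0.0231 = 1.82.
p-value = P(Z > 1.823) ≈ 0.0342.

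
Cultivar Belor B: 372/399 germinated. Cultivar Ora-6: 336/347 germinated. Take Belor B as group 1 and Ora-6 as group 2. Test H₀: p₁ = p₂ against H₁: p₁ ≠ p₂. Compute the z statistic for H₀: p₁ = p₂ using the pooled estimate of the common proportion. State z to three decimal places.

p̂₁ = 372/399 = 0.93233, p̂₂ = 336/347 = 0.96830.
Pooled p̂ = (372+336)/(399+347) = 708/746 = 0.94906.
SE = √(0.0483436 × 0.00538811) = 0.01614.
z = (0.93233 − 0.96830)/0.01614 = -0.03597/0.01614 = -2.229.

z = -2.229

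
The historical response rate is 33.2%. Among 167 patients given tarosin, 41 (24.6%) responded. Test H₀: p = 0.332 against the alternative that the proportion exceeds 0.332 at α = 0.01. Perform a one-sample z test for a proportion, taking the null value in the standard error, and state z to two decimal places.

z = -2.37

p̂ = 41/167 ≈ 0.24551.
Standard error under H₀: √(0.332×0.668/167) = 0.03644.
z = (0.24551 − 0.332)/0.03644 = -0.08649/0.03644 = -2.37.
p-value = P(Z > -2.373) ≈ 0.9912; since p > α = 0.01, fail to reject H₀.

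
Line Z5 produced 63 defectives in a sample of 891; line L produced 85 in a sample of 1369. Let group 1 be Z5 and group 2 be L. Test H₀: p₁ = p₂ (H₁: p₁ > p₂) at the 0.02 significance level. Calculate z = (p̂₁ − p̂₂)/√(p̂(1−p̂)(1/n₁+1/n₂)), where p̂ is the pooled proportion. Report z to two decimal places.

p̂₁ = 63/891 ≈ 0.0707, p̂₂ = 85/1369 ≈ 0.0621.
Pooled p̂ = (63+85)/(891+1369) = 148/2260 = 0.0655.
SE = √(p̂(1−p̂)(1/n₁+1/n₂)) = √(0.0655·0.9345·0.00185279) = √(0.000113388) = 0.0106.
z = (0.0707 − 0.0621)/0.0106 = 0.0086/0.0106 = 0.81.
p-value = P(Z > 0.809) ≈ 0.2092, so at α = 0.02 we fail to reject H₀.

z = 0.81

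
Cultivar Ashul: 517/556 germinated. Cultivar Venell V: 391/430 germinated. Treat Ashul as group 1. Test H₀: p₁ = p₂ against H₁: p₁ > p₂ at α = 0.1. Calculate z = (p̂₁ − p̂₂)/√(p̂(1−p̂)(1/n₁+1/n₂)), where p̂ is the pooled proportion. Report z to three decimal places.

z = 1.186

p̂₁ = 517/556 ≈ 0.92986, p̂₂ = 391/430 ≈ 0.90930.
Pooled p̂ = (517+391)/(556+430) = 908/986 = 0.92089.
SE = √(p̂(1−p̂)(1/n₁+1/n₂)) = √(0.92089·0.07911·0.00412414) = √(0.000300442) = 0.01733.
z = (0.92986 − 0.90930)/0.01733 = 0.02056/0.01733 = 1.186.
p-value = P(Z > 1.186) ≈ 0.1179. With α = 0.1, fail to reject H₀.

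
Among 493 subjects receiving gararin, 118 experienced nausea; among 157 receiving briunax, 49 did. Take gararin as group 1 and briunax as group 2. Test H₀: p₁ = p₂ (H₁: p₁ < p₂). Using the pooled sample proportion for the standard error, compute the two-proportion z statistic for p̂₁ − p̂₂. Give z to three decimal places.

z = -1.817

p̂₁ = 118/493 ≈ 0.23935, p̂₂ = 49/157 ≈ 0.31210.
Pooled p̂ = (118+49)/(493+157) = 167/650 = 0.25692.
SE = √(p̂(1−p̂)(1/n₁+1/n₂)) = √(0.25692·0.74308·0.00839782) = √(0.00160326) = 0.04004.
z = (0.23935 − 0.31210)/0.04004 = -0.07275/0.04004 = -1.817.
p-value = P(Z < -1.817) ≈ 0.0346.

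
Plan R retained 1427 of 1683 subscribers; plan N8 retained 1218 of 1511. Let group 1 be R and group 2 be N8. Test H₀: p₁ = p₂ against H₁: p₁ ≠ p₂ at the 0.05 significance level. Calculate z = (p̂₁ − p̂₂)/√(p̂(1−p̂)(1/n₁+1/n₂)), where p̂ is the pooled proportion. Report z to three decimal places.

p̂₁ = 1427/1683 = 0.84789, p̂₂ = 1218/1511 = 0.80609.
Pooled p̂ = (1427+1218)/(1683+1511) = 2645/3194 = 0.82812.
SE = √(0.14234 × 0.00125599) = 0.01337.
z = (0.84789 − 0.80609)/0.01337 = 0.04180/0.01337 = 3.126.
Two-sided p-value ≈ 2·Φ(−3.126) = 0.0018. With α = 0.05, reject H₀.

z = 3.126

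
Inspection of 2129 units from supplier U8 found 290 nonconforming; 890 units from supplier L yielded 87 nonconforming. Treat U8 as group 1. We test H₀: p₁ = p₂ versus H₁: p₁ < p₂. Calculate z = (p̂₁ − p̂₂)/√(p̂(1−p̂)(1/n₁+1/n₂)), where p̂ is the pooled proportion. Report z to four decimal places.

p̂₁ = 290/2129 ≈ 0.136214, p̂₂ = 87/890 ≈ 0.097753.
Pooled p̂ = (290+87)/(2129+890) = 377/3019 = 0.124876.
SE = √(p̂(1−p̂)(1/n₁+1/n₂)) = √(0.124876·0.875124·0.0015933) = √(0.000174119) = 0.013195.
z = (0.136214 − 0.097753)/0.013195 = 0.038461/0.013195 = 2.9148.
p-value = P(Z < 2.915) ≈ 0.9982.

z = 2.9148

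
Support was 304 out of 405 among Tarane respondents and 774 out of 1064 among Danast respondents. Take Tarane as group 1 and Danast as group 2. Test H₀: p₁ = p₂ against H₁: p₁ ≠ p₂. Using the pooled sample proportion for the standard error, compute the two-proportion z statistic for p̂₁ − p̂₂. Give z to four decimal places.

p̂₁ = 304/405 = 0.7506173, p̂₂ = 774/1064 = 0.7274436.
Pooled p̂ = (304+774)/(405+1064) = 1078/1469 = 0.7338325.
SE = √(p̂(1−p̂)(1/n₁+1/n₂)) = √(0.7338325·0.2661675·0.00340899) = √(0.000665851) = 0.0258041.
z = (0.7506173 − 0.7274436)/0.0258041 = 0.0231737/0.0258041 = 0.8981.
p-value = 2·P(Z > 0.898) ≈ 0.3692.

z = 0.8981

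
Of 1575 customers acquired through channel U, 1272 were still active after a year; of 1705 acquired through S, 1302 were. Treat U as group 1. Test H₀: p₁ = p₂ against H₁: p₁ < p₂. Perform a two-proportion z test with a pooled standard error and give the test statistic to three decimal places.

z = 3.062

p̂₁ = 1272/1575 ≈ 0.807619, p̂₂ = 1302/1705 ≈ 0.763636.
Pooled p̂ = (1272+1302)/(1575+1705) = 2574/3280 = 0.784756.
SE = √(0.168914 × 0.00122143) = 0.014364.
z = (0.807619 − 0.763636)/0.014364 = 0.043983/0.014364 = 3.062.
p-value = P(Z < 3.062) ≈ 0.9989.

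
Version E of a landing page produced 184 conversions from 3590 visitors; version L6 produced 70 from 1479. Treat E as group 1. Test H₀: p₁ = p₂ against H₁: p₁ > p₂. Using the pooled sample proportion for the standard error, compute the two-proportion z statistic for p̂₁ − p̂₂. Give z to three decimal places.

z = 0.582

p̂₁ = 184/3590 ≈ 0.05125, p̂₂ = 70/1479 ≈ 0.04733.
Pooled p̂ = (184+70)/(3590+1479) = 254/5069 = 0.05011.
SE = √(p̂(1−p̂)(1/n₁+1/n₂)) = √(0.05011·0.94989·0.000954684) = √(4.54407e-05) = 0.00674.
z = (0.05125 − 0.04733)/0.00674 = 0.00392/0.00674 = 0.582.
p-value = P(Z > 0.582) ≈ 0.2802.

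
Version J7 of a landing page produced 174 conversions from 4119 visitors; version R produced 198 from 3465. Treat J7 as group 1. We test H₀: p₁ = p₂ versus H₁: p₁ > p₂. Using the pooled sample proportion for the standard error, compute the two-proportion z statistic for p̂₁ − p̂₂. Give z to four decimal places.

p̂₁ = 174/4119 = 0.0422433, p̂₂ = 198/3465 = 0.0571429.
Pooled p̂ = (174+198)/(4119+3465) = 372/7584 = 0.0490506.
SE = √(0.0466447 × 0.000531378) = 0.0049785.
z = (0.0422433 − 0.0571429)/0.0049785 = -0.0148996/0.0049785 = -2.9928.
p-value = P(Z > -2.993) ≈ 0.9986.

z = -2.9928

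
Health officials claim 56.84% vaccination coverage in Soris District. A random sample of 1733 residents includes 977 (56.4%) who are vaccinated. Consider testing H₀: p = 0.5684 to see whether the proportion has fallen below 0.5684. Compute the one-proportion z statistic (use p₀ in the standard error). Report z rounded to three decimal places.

z = -0.390

p̂ = 977/1733 ≈ 0.56376.
Under H₀, SE = √(0.5684·0.4316/1733) = √(0.000141559) = 0.01190.
z = (0.56376 − 0.5684)/0.01190 = -0.00464/0.01190 = -0.390.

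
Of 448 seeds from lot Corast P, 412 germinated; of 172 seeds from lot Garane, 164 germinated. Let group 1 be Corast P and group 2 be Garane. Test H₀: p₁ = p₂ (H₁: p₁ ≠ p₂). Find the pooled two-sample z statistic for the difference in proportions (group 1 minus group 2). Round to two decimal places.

z = -1.47

p̂₁ = 412/448 = 0.9196, p̂₂ = 164/172 = 0.9535.
Pooled p̂ = (412+164)/(448+172) = 576/620 = 0.9290.
SE = √(p̂(1−p̂)(1/n₁+1/n₂)) = √(0.9290·0.0710·0.0080461) = √(0.00053049) = 0.0230.
z = (0.9196 − 0.9535)/0.0230 = -0.0339/0.0230 = -1.47.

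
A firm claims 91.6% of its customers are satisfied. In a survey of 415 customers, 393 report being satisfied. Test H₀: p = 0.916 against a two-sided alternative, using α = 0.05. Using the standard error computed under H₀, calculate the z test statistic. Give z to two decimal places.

z = 2.28

p̂ = 393/415 ≈ 0.9470.
Standard error under H₀: √(0.916×0.084/415) = 0.0136.
z = (0.9470 − 0.916)/0.0136 = 0.0310/0.0136 = 2.28.
p-value = 2·P(Z > 2.276) ≈ 0.0229. With α = 0.05, reject H₀.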